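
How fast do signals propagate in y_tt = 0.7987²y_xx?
Speed = 0.7987. Information travels along characteristics x = x₀ ± 0.7987t.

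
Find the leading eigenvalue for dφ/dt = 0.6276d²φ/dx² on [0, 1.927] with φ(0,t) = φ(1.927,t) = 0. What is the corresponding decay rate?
Eigenvalues: λₙ = 0.6276n²π²/1.927².
First three modes:
  n=1: λ₁ = 0.6276π²/1.927² ≈ 1.668
  n=2: λ₂ = 2.5104π²/1.927² ≈ 6.672 (4× faster decay)
  n=3: λ₃ = 5.6484π²/1.927² ≈ 15.013 (9× faster decay)
As t → ∞, higher modes decay exponentially faster. The n=1 mode dominates: φ ~ c₁ sin(πx/1.927) e^{-λ₁t}.
Decay rate: λ₁ = 0.6276π²/1.927² ≈ 1.668.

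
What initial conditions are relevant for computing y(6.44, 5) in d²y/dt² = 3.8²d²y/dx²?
Domain of dependence: [-12.56, 25.44]. Signals travel at speed 3.8, so data within |x - 6.44| ≤ 3.8·5 = 19 can reach the point.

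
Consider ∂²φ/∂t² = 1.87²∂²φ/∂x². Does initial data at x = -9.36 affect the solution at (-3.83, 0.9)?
No. The domain of dependence is [-5.513, -2.147], and -9.36 is outside this interval.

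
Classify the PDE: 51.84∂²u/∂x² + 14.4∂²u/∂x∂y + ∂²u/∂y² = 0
A = 51.84, B = 14.4, C = 1. Discriminant B² - 4AC = 0. Since 0 = 0, parabolic.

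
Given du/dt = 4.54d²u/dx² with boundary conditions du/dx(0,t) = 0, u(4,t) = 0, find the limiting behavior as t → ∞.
u → 0. Heat escapes through the Dirichlet boundary.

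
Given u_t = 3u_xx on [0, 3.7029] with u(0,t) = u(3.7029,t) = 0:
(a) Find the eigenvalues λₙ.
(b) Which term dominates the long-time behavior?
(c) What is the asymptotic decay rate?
Eigenvalues: λₙ = 3n²π²/3.7029².
First three modes:
  n=1: λ₁ = 3π²/3.7029² ≈ 2.159
  n=2: λ₂ = 12π²/3.7029² ≈ 8.638 (4× faster decay)
  n=3: λ₃ = 27π²/3.7029² ≈ 19.435 (9× faster decay)
As t → ∞, higher modes decay exponentially faster. The n=1 mode dominates: u ~ c₁ sin(πx/3.7029) e^{-λ₁t}.
Decay rate: λ₁ = 3π²/3.7029² ≈ 2.159.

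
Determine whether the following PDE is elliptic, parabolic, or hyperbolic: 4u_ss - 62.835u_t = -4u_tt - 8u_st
Rewriting in standard form: 4u_ss + 8u_st + 4u_tt - 62.835u_t = 0. Coefficients: A = 4, B = 8, C = 4. B² - 4AC = 0, which is zero, so the equation is parabolic.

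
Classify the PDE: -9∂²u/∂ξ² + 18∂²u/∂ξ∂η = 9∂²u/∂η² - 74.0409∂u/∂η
Rewriting in standard form: -9∂²u/∂ξ² + 18∂²u/∂ξ∂η - 9∂²u/∂η² + 74.0409∂u/∂η = 0. A = -9, B = 18, C = -9. Discriminant B² - 4AC = 0. Since 0 = 0, parabolic.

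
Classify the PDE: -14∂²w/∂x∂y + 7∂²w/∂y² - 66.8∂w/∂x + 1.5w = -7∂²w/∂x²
Rewriting in standard form: 7∂²w/∂x² - 14∂²w/∂x∂y + 7∂²w/∂y² - 66.8∂w/∂x + 1.5w = 0. A = 7, B = -14, C = 7. Discriminant B² - 4AC = 0. Since 0 = 0, parabolic.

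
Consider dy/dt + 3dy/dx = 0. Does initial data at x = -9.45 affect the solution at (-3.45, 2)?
Yes. The characteristic through (-3.45, 2) passes through x = -9.45.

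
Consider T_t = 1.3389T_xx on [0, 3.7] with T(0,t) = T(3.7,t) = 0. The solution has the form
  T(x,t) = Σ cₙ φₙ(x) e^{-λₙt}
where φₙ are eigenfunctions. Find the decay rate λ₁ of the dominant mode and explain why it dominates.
Eigenvalues: λₙ = 1.3389n²π²/3.7².
First three modes:
  n=1: λ₁ = 1.3389π²/3.7² ≈ 0.965
  n=2: λ₂ = 5.3556π²/3.7² ≈ 3.861 (4× faster decay)
  n=3: λ₃ = 12.0501π²/3.7² ≈ 8.687 (9× faster decay)
As t → ∞, higher modes decay exponentially faster. The n=1 mode dominates: T ~ c₁ sin(πx/3.7) e^{-λ₁t}.
Decay rate: λ₁ = 1.3389π²/3.7² ≈ 0.965.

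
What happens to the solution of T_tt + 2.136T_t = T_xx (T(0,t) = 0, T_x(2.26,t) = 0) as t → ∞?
T → 0. Damping (γ=2.136) dissipates energy; oscillations decay exponentially.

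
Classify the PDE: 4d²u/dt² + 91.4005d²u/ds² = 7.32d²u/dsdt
Rewriting in standard form: 91.4005d²u/ds² - 7.32d²u/dsdt + 4d²u/dt² = 0. A = 91.4005, B = -7.32, C = 4. Discriminant B² - 4AC = -1408.8256. Since -1408.8256 < 0, elliptic.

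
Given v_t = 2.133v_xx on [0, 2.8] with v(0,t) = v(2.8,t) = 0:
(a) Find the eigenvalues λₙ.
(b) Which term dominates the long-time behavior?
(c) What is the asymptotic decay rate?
Eigenvalues: λₙ = 2.133n²π²/2.8².
First three modes:
  n=1: λ₁ = 2.133π²/2.8² ≈ 2.685
  n=2: λ₂ = 8.532π²/2.8² ≈ 10.741 (4× faster decay)
  n=3: λ₃ = 19.197π²/2.8² ≈ 24.167 (9× faster decay)
As t → ∞, higher modes decay exponentially faster. The n=1 mode dominates: v ~ c₁ sin(πx/2.8) e^{-λ₁t}.
Decay rate: λ₁ = 2.133π²/2.8² ≈ 2.685.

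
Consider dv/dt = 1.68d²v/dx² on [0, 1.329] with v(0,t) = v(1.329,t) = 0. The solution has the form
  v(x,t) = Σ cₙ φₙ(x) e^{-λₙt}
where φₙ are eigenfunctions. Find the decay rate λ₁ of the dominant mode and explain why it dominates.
Eigenvalues: λₙ = 1.68n²π²/1.329².
First three modes:
  n=1: λ₁ = 1.68π²/1.329² ≈ 9.388
  n=2: λ₂ = 6.72π²/1.329² ≈ 37.551 (4× faster decay)
  n=3: λ₃ = 15.12π²/1.329² ≈ 84.489 (9× faster decay)
As t → ∞, higher modes decay exponentially faster. The n=1 mode dominates: v ~ c₁ sin(πx/1.329) e^{-λ₁t}.
Decay rate: λ₁ = 1.68π²/1.329² ≈ 9.388.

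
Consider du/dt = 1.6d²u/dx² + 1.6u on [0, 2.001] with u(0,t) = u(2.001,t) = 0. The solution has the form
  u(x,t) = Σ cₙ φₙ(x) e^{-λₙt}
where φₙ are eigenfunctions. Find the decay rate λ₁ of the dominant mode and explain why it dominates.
Eigenvalues: λₙ = 1.6n²π²/2.001² - 1.6.
First three modes:
  n=1: λ₁ = 1.6π²/2.001² - 1.6 ≈ 2.344
  n=2: λ₂ = 6.4π²/2.001² - 1.6 ≈ 14.176
  n=3: λ₃ = 14.4π²/2.001² - 1.6 ≈ 33.895
Since 1.6π²/2.001² ≈ 3.944 > 1.6, all λₙ > 0.
The n=1 mode decays slowest → dominates as t → ∞.
Asymptotic: u ~ c₁ sin(πx/2.001) e^{-λ₁t} with decay rate λ₁ ≈ 2.344.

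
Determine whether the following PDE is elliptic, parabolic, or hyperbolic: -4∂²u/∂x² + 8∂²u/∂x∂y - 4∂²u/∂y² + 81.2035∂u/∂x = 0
Coefficients: A = -4, B = 8, C = -4. B² - 4AC = 0, which is zero, so the equation is parabolic.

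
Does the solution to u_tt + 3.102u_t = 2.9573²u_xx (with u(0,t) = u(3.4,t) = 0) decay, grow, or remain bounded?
u → 0. Damping (γ=3.102) dissipates energy; oscillations decay exponentially.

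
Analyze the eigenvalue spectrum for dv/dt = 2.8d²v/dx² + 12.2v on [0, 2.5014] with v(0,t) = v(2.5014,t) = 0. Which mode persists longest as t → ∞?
Eigenvalues: λₙ = 2.8n²π²/2.5014² - 12.2.
First three modes:
  n=1: λ₁ = 2.8π²/2.5014² - 12.2 ≈ -7.783
  n=2: λ₂ = 11.2π²/2.5014² - 12.2 ≈ 5.467
  n=3: λ₃ = 25.2π²/2.5014² - 12.2 ≈ 27.55
Since 2.8π²/2.5014² ≈ 4.417 < 12.2, λ₁ < 0.
The n=1 mode grows fastest (−λₙ is largest for n=1) → dominates.
Asymptotic: v ~ c₁ sin(πx/2.5014) e^{7.783t} (exponential growth at rate −λ₁ ≈ 7.783).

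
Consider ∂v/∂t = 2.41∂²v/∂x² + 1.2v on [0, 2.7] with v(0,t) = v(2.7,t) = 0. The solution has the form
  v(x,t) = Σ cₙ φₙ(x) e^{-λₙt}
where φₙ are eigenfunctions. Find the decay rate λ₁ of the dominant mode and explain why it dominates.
Eigenvalues: λₙ = 2.41n²π²/2.7² - 1.2.
First three modes:
  n=1: λ₁ = 2.41π²/2.7² - 1.2 ≈ 2.063
  n=2: λ₂ = 9.64π²/2.7² - 1.2 ≈ 11.851
  n=3: λ₃ = 21.69π²/2.7² - 1.2 ≈ 28.165
Since 2.41π²/2.7² ≈ 3.263 > 1.2, all λₙ > 0.
The n=1 mode decays slowest → dominates as t → ∞.
Asymptotic: v ~ c₁ sin(πx/2.7) e^{-λ₁t} with decay rate λ₁ ≈ 2.063.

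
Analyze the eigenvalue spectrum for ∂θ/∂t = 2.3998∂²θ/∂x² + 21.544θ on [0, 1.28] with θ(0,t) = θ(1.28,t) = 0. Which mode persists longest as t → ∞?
Eigenvalues: λₙ = 2.3998n²π²/1.28² - 21.544.
First three modes:
  n=1: λ₁ = 2.3998π²/1.28² - 21.544 ≈ -7.088
  n=2: λ₂ = 9.5992π²/1.28² - 21.544 ≈ 36.281
  n=3: λ₃ = 21.5982π²/1.28² - 21.544 ≈ 108.562
Since 2.3998π²/1.28² ≈ 14.456 < 21.544, λ₁ < 0.
The n=1 mode grows fastest (−λₙ is largest for n=1) → dominates.
Asymptotic: θ ~ c₁ sin(πx/1.28) e^{7.088t} (exponential growth at rate −λ₁ ≈ 7.088).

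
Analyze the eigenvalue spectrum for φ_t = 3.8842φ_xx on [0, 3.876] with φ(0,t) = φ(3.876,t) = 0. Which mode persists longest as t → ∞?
Eigenvalues: λₙ = 3.8842n²π²/3.876².
First three modes:
  n=1: λ₁ = 3.8842π²/3.876² ≈ 2.552
  n=2: λ₂ = 15.5368π²/3.876² ≈ 10.207 (4× faster decay)
  n=3: λ₃ = 34.9578π²/3.876² ≈ 22.966 (9× faster decay)
As t → ∞, higher modes decay exponentially faster. The n=1 mode dominates: φ ~ c₁ sin(πx/3.876) e^{-λ₁t}.
Decay rate: λ₁ = 3.8842π²/3.876² ≈ 2.552.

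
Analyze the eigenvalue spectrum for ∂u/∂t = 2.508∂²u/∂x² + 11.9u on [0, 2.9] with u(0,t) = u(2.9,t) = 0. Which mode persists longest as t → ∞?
Eigenvalues: λₙ = 2.508n²π²/2.9² - 11.9.
First three modes:
  n=1: λ₁ = 2.508π²/2.9² - 11.9 ≈ -8.957
  n=2: λ₂ = 10.032π²/2.9² - 11.9 ≈ -0.127
  n=3: λ₃ = 22.572π²/2.9² - 11.9 ≈ 14.59
Since 2.508π²/2.9² ≈ 2.943 < 11.9, λ₁ < 0.
The n=1 mode grows fastest (−λₙ is largest for n=1) → dominates.
Asymptotic: u ~ c₁ sin(πx/2.9) e^{8.957t} (exponential growth at rate −λ₁ ≈ 8.957).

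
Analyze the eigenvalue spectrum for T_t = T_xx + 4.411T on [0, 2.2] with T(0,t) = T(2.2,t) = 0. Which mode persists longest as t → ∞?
Eigenvalues: λₙ = n²π²/2.2² - 4.411.
First three modes:
  n=1: λ₁ = π²/2.2² - 4.411 ≈ -2.372
  n=2: λ₂ = 4π²/2.2² - 4.411 ≈ 3.746
  n=3: λ₃ = 9π²/2.2² - 4.411 ≈ 13.942
Since π²/2.2² ≈ 2.039 < 4.411, λ₁ < 0.
The n=1 mode grows fastest (−λₙ is largest for n=1) → dominates.
Asymptotic: T ~ c₁ sin(πx/2.2) e^{2.372t} (exponential growth at rate −λ₁ ≈ 2.372).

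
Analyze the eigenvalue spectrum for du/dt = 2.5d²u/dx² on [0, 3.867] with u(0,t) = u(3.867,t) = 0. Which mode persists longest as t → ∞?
Eigenvalues: λₙ = 2.5n²π²/3.867².
First three modes:
  n=1: λ₁ = 2.5π²/3.867² ≈ 1.65
  n=2: λ₂ = 10π²/3.867² ≈ 6.6 (4× faster decay)
  n=3: λ₃ = 22.5π²/3.867² ≈ 14.85 (9× faster decay)
As t → ∞, higher modes decay exponentially faster. The n=1 mode dominates: u ~ c₁ sin(πx/3.867) e^{-λ₁t}.
Decay rate: λ₁ = 2.5π²/3.867² ≈ 1.65.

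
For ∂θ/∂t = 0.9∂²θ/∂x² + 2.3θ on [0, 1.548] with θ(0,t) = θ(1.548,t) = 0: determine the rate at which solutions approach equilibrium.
Eigenvalues: λₙ = 0.9n²π²/1.548² - 2.3.
First three modes:
  n=1: λ₁ = 0.9π²/1.548² - 2.3 ≈ 1.407
  n=2: λ₂ = 3.6π²/1.548² - 2.3 ≈ 12.527
  n=3: λ₃ = 8.1π²/1.548² - 2.3 ≈ 31.061
Since 0.9π²/1.548² ≈ 3.707 > 2.3, all λₙ > 0.
The n=1 mode decays slowest → dominates as t → ∞.
Asymptotic: θ ~ c₁ sin(πx/1.548) e^{-λ₁t} with decay rate λ₁ ≈ 1.407.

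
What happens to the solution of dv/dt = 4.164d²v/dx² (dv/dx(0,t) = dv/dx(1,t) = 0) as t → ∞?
v → constant (steady state). Heat is conserved (no flux at boundaries); solution approaches the spatial average.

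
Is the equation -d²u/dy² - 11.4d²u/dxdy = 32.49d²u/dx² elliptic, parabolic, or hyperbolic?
Rewriting in standard form: -32.49d²u/dx² - 11.4d²u/dxdy - d²u/dy² = 0. Computing B² - 4AC with A = -32.49, B = -11.4, C = -1: discriminant = 0 (zero). Answer: parabolic.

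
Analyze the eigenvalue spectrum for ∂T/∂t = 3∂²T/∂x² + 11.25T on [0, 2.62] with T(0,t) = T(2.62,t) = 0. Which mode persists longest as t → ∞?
Eigenvalues: λₙ = 3n²π²/2.62² - 11.25.
First three modes:
  n=1: λ₁ = 3π²/2.62² - 11.25 ≈ -6.937
  n=2: λ₂ = 12π²/2.62² - 11.25 ≈ 6.004
  n=3: λ₃ = 27π²/2.62² - 11.25 ≈ 27.57
Since 3π²/2.62² ≈ 4.313 < 11.25, λ₁ < 0.
The n=1 mode grows fastest (−λₙ is largest for n=1) → dominates.
Asymptotic: T ~ c₁ sin(πx/2.62) e^{6.937t} (exponential growth at rate −λ₁ ≈ 6.937).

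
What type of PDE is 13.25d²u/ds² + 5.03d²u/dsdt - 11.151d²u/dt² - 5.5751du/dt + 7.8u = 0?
With A = 13.25, B = 5.03, C = -11.151, the discriminant is 616.3039. This is a hyperbolic PDE.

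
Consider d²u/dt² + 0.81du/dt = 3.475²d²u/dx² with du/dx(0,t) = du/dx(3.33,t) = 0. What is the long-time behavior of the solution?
As t → ∞, u → constant (steady state). Damping (γ=0.81) dissipates the nonconstant modes; with Neumann BCs the spatial average obeys M''+γM'=0 and tends to a finite limit.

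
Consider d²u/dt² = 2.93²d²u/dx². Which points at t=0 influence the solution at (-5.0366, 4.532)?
Domain of dependence: [-18.31536, 8.24216]. Signals travel at speed 2.93, so data within |x - -5.0366| ≤ 2.93·4.532 = 13.27876 can reach the point.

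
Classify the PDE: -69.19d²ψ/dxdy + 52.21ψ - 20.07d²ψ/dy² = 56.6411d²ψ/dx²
Rewriting in standard form: -56.6411d²ψ/dx² - 69.19d²ψ/dxdy - 20.07d²ψ/dy² + 52.21ψ = 0. A = -56.6411, B = -69.19, C = -20.07. Discriminant B² - 4AC = 240.108592. Since 240.108592 > 0, hyperbolic.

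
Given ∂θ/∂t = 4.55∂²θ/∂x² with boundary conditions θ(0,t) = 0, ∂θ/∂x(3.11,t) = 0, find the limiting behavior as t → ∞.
θ → 0. Heat escapes through the Dirichlet boundary.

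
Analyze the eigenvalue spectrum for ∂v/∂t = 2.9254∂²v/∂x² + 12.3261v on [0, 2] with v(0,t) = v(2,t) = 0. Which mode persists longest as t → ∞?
Eigenvalues: λₙ = 2.9254n²π²/2² - 12.3261.
First three modes:
  n=1: λ₁ = 2.9254π²/2² - 12.3261 ≈ -5.108
  n=2: λ₂ = 11.7016π²/2² - 12.3261 ≈ 16.546
  n=3: λ₃ = 26.3286π²/2² - 12.3261 ≈ 52.637
Since 2.9254π²/2² ≈ 7.218 < 12.3261, λ₁ < 0.
The n=1 mode grows fastest (−λₙ is largest for n=1) → dominates.
Asymptotic: v ~ c₁ sin(πx/2) e^{5.108t} (exponential growth at rate −λ₁ ≈ 5.108).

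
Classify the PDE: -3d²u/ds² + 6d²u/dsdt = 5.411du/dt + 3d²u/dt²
Rewriting in standard form: -3d²u/ds² + 6d²u/dsdt - 3d²u/dt² - 5.411du/dt = 0. A = -3, B = 6, C = -3. Discriminant B² - 4AC = 0. Since 0 = 0, parabolic.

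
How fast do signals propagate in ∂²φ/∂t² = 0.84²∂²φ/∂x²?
Speed = 0.84. Information travels along characteristics x = x₀ ± 0.84t.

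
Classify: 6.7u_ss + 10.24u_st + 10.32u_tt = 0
Elliptic (discriminant = -171.7184).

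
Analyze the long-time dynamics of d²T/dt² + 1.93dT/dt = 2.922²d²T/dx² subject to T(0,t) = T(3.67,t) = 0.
Long-time behavior: T → 0. Damping (γ=1.93) dissipates energy; oscillations decay exponentially.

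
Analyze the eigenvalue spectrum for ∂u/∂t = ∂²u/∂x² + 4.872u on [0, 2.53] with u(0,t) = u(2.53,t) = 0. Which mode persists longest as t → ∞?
Eigenvalues: λₙ = n²π²/2.53² - 4.872.
First three modes:
  n=1: λ₁ = π²/2.53² - 4.872 ≈ -3.33
  n=2: λ₂ = 4π²/2.53² - 4.872 ≈ 1.296
  n=3: λ₃ = 9π²/2.53² - 4.872 ≈ 9.005
Since π²/2.53² ≈ 1.542 < 4.872, λ₁ < 0.
The n=1 mode grows fastest (−λₙ is largest for n=1) → dominates.
Asymptotic: u ~ c₁ sin(πx/2.53) e^{3.33t} (exponential growth at rate −λ₁ ≈ 3.33).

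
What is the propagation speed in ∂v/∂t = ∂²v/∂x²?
Infinite. The heat equation is parabolic, not hyperbolic, so disturbances propagate instantly.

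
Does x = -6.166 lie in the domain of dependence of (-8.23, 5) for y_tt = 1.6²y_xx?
Yes. The domain of dependence is [-16.23, -0.23], and -6.166 ∈ [-16.23, -0.23].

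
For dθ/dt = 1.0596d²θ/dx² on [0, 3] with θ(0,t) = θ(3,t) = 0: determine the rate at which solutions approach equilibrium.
Eigenvalues: λₙ = 1.0596n²π²/3².
First three modes:
  n=1: λ₁ = 1.0596π²/3² ≈ 1.162
  n=2: λ₂ = 4.2384π²/3² ≈ 4.648 (4× faster decay)
  n=3: λ₃ = 9.5364π²/3² ≈ 10.458 (9× faster decay)
As t → ∞, higher modes decay exponentially faster. The n=1 mode dominates: θ ~ c₁ sin(πx/3) e^{-λ₁t}.
Decay rate: λ₁ = 1.0596π²/3² ≈ 1.162.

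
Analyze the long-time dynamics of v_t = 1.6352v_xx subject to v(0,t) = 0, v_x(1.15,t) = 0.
Long-time behavior: v → 0. Heat escapes through the Dirichlet boundary.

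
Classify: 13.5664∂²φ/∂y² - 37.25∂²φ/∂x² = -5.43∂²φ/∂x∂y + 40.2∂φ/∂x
Rewriting in standard form: -37.25∂²φ/∂x² + 5.43∂²φ/∂x∂y + 13.5664∂²φ/∂y² - 40.2∂φ/∂x = 0. Hyperbolic (discriminant = 2050.8785).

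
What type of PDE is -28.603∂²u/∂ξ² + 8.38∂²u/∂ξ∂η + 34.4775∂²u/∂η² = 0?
With A = -28.603, B = 8.38, C = 34.4775, the discriminant is 4014.86413. This is a hyperbolic PDE.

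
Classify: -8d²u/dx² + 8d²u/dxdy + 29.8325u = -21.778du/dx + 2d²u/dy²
Rewriting in standard form: -8d²u/dx² + 8d²u/dxdy - 2d²u/dy² + 21.778du/dx + 29.8325u = 0. Parabolic (discriminant = 0).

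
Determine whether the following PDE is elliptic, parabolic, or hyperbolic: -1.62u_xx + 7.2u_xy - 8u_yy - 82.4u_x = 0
Coefficients: A = -1.62, B = 7.2, C = -8. B² - 4AC = 0, which is zero, so the equation is parabolic.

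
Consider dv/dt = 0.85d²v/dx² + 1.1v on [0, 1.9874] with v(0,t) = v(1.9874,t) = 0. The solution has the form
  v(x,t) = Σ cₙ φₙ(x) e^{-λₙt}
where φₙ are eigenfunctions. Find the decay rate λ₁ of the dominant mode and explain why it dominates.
Eigenvalues: λₙ = 0.85n²π²/1.9874² - 1.1.
First three modes:
  n=1: λ₁ = 0.85π²/1.9874² - 1.1 ≈ 1.024
  n=2: λ₂ = 3.4π²/1.9874² - 1.1 ≈ 7.396
  n=3: λ₃ = 7.65π²/1.9874² - 1.1 ≈ 18.016
Since 0.85π²/1.9874² ≈ 2.124 > 1.1, all λₙ > 0.
The n=1 mode decays slowest → dominates as t → ∞.
Asymptotic: v ~ c₁ sin(πx/1.9874) e^{-λ₁t} with decay rate λ₁ ≈ 1.024.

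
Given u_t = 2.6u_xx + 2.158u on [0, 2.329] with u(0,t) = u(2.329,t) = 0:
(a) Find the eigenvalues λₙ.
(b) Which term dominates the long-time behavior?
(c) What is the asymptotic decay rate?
Eigenvalues: λₙ = 2.6n²π²/2.329² - 2.158.
First three modes:
  n=1: λ₁ = 2.6π²/2.329² - 2.158 ≈ 2.573
  n=2: λ₂ = 10.4π²/2.329² - 2.158 ≈ 16.765
  n=3: λ₃ = 23.4π²/2.329² - 2.158 ≈ 40.419
Since 2.6π²/2.329² ≈ 4.731 > 2.158, all λₙ > 0.
The n=1 mode decays slowest → dominates as t → ∞.
Asymptotic: u ~ c₁ sin(πx/2.329) e^{-λ₁t} with decay rate λ₁ ≈ 2.573.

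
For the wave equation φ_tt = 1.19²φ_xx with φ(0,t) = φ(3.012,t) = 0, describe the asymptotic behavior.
φ oscillates (no decay). Energy is conserved; the solution oscillates indefinitely as standing waves.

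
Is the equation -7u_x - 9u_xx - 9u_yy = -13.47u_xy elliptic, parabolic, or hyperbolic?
Rewriting in standard form: -9u_xx + 13.47u_xy - 9u_yy - 7u_x = 0. Computing B² - 4AC with A = -9, B = 13.47, C = -9: discriminant = -142.5591 (negative). Answer: elliptic.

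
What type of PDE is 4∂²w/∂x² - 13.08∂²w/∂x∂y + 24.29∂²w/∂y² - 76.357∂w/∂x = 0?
With A = 4, B = -13.08, C = 24.29, the discriminant is -217.5536. This is an elliptic PDE.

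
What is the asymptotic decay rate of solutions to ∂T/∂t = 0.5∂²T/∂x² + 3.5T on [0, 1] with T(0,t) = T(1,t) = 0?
Eigenvalues: λₙ = 0.5n²π²/1² - 3.5.
First three modes:
  n=1: λ₁ = 0.5π² - 3.5 ≈ 1.435
  n=2: λ₂ = 2π² - 3.5 ≈ 16.239
  n=3: λ₃ = 4.5π² - 3.5 ≈ 40.913
Since 0.5π² ≈ 4.935 > 3.5, all λₙ > 0.
The n=1 mode decays slowest → dominates as t → ∞.
Asymptotic: T ~ c₁ sin(πx/1) e^{-λ₁t} with decay rate λ₁ ≈ 1.435.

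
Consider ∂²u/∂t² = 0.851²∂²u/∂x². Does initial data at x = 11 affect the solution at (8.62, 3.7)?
Yes. The domain of dependence is [5.4713, 11.7687], and 11 ∈ [5.4713, 11.7687].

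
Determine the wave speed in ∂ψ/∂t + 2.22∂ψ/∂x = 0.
Speed = 2.22. Information travels along x - 2.22t = const (rightward).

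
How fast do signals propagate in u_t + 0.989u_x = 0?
Speed = 0.989. Information travels along x - 0.989t = const (rightward).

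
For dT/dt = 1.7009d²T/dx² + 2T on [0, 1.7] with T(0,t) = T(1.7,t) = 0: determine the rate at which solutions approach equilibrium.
Eigenvalues: λₙ = 1.7009n²π²/1.7² - 2.
First three modes:
  n=1: λ₁ = 1.7009π²/1.7² - 2 ≈ 3.809
  n=2: λ₂ = 6.8036π²/1.7² - 2 ≈ 21.235
  n=3: λ₃ = 15.3081π²/1.7² - 2 ≈ 50.279
Since 1.7009π²/1.7² ≈ 5.809 > 2, all λₙ > 0.
The n=1 mode decays slowest → dominates as t → ∞.
Asymptotic: T ~ c₁ sin(πx/1.7) e^{-λ₁t} with decay rate λ₁ ≈ 3.809.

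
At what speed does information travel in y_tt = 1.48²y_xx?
Speed = 1.48. Information travels along characteristics x = x₀ ± 1.48t.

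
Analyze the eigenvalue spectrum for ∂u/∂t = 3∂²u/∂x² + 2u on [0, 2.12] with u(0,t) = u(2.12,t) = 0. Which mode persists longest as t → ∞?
Eigenvalues: λₙ = 3n²π²/2.12² - 2.
First three modes:
  n=1: λ₁ = 3π²/2.12² - 2 ≈ 4.588
  n=2: λ₂ = 12π²/2.12² - 2 ≈ 24.352
  n=3: λ₃ = 27π²/2.12² - 2 ≈ 57.291
Since 3π²/2.12² ≈ 6.588 > 2, all λₙ > 0.
The n=1 mode decays slowest → dominates as t → ∞.
Asymptotic: u ~ c₁ sin(πx/2.12) e^{-λ₁t} with decay rate λ₁ ≈ 4.588.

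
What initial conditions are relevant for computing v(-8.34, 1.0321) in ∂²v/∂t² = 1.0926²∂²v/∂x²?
Domain of dependence: [-9.46767246, -7.21232754]. Signals travel at speed 1.0926, so data within |x - -8.34| ≤ 1.0926·1.0321 = 1.12767246 can reach the point.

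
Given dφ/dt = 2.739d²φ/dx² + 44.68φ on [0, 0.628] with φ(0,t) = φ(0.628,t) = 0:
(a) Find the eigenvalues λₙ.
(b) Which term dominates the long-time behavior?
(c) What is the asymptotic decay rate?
Eigenvalues: λₙ = 2.739n²π²/0.628² - 44.68.
First three modes:
  n=1: λ₁ = 2.739π²/0.628² - 44.68 ≈ 23.864
  n=2: λ₂ = 10.956π²/0.628² - 44.68 ≈ 229.498
  n=3: λ₃ = 24.651π²/0.628² - 44.68 ≈ 572.22
Since 2.739π²/0.628² ≈ 68.544 > 44.68, all λₙ > 0.
The n=1 mode decays slowest → dominates as t → ∞.
Asymptotic: φ ~ c₁ sin(πx/0.628) e^{-λ₁t} with decay rate λ₁ ≈ 23.864.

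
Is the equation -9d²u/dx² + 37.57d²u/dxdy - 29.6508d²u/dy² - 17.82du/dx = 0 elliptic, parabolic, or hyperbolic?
Computing B² - 4AC with A = -9, B = 37.57, C = -29.6508: discriminant = 344.0761 (positive). Answer: hyperbolic.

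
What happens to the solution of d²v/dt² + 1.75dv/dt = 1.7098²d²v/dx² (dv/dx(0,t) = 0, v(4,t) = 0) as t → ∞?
v → 0. Damping (γ=1.75) dissipates energy; oscillations decay exponentially.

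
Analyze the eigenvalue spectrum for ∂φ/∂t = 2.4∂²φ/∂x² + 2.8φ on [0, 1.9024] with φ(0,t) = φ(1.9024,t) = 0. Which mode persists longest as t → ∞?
Eigenvalues: λₙ = 2.4n²π²/1.9024² - 2.8.
First three modes:
  n=1: λ₁ = 2.4π²/1.9024² - 2.8 ≈ 3.745
  n=2: λ₂ = 9.6π²/1.9024² - 2.8 ≈ 23.38
  n=3: λ₃ = 21.6π²/1.9024² - 2.8 ≈ 56.105
Since 2.4π²/1.9024² ≈ 6.545 > 2.8, all λₙ > 0.
The n=1 mode decays slowest → dominates as t → ∞.
Asymptotic: φ ~ c₁ sin(πx/1.9024) e^{-λ₁t} with decay rate λ₁ ≈ 3.745.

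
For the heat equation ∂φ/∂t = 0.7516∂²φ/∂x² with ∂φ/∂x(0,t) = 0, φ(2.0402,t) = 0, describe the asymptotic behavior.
φ → 0. Heat escapes through the Dirichlet boundary.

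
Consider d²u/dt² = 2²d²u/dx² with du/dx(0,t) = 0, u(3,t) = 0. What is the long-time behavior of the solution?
As t → ∞, u oscillates (no decay). Energy is conserved; the solution oscillates indefinitely as standing waves.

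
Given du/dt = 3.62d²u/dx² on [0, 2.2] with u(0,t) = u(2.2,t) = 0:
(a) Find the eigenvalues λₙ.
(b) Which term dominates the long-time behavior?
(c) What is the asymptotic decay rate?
Eigenvalues: λₙ = 3.62n²π²/2.2².
First three modes:
  n=1: λ₁ = 3.62π²/2.2² ≈ 7.382
  n=2: λ₂ = 14.48π²/2.2² ≈ 29.527 (4× faster decay)
  n=3: λ₃ = 32.58π²/2.2² ≈ 66.436 (9× faster decay)
As t → ∞, higher modes decay exponentially faster. The n=1 mode dominates: u ~ c₁ sin(πx/2.2) e^{-λ₁t}.
Decay rate: λ₁ = 3.62π²/2.2² ≈ 7.382.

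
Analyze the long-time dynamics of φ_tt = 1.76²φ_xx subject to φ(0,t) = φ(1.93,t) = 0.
Long-time behavior: φ oscillates (no decay). Energy is conserved; the solution oscillates indefinitely as standing waves.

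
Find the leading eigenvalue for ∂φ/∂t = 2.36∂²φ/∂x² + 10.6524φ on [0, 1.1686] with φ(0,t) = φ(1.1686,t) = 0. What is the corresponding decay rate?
Eigenvalues: λₙ = 2.36n²π²/1.1686² - 10.6524.
First three modes:
  n=1: λ₁ = 2.36π²/1.1686² - 10.6524 ≈ 6.404
  n=2: λ₂ = 9.44π²/1.1686² - 10.6524 ≈ 57.572
  n=3: λ₃ = 21.24π²/1.1686² - 10.6524 ≈ 142.853
Since 2.36π²/1.1686² ≈ 17.056 > 10.6524, all λₙ > 0.
The n=1 mode decays slowest → dominates as t → ∞.
Asymptotic: φ ~ c₁ sin(πx/1.1686) e^{-λ₁t} with decay rate λ₁ ≈ 6.404.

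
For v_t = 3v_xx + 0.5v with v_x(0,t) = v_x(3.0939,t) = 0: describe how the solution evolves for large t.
v grows unboundedly. With Neumann BCs the constant mode has diffusion eigenvalue 0, so any r > 0 makes it grow like e^(0.5t); solution grows exponentially.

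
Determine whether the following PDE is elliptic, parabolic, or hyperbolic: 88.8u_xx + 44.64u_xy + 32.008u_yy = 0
Coefficients: A = 88.8, B = 44.64, C = 32.008. B² - 4AC = -9376.512, which is negative, so the equation is elliptic.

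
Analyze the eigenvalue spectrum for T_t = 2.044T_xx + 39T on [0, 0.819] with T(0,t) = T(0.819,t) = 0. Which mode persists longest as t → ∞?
Eigenvalues: λₙ = 2.044n²π²/0.819² - 39.
First three modes:
  n=1: λ₁ = 2.044π²/0.819² - 39 ≈ -8.925
  n=2: λ₂ = 8.176π²/0.819² - 39 ≈ 81.302
  n=3: λ₃ = 18.396π²/0.819² - 39 ≈ 231.679
Since 2.044π²/0.819² ≈ 30.075 < 39, λ₁ < 0.
The n=1 mode grows fastest (−λₙ is largest for n=1) → dominates.
Asymptotic: T ~ c₁ sin(πx/0.819) e^{8.925t} (exponential growth at rate −λ₁ ≈ 8.925).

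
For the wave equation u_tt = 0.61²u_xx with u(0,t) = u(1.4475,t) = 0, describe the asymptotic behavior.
u oscillates (no decay). Energy is conserved; the solution oscillates indefinitely as standing waves.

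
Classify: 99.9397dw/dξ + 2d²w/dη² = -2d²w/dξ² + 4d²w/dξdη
Rewriting in standard form: 2d²w/dξ² - 4d²w/dξdη + 2d²w/dη² + 99.9397dw/dξ = 0. Parabolic (discriminant = 0).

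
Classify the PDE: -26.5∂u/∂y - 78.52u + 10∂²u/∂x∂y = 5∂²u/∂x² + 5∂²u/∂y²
Rewriting in standard form: -5∂²u/∂x² + 10∂²u/∂x∂y - 5∂²u/∂y² - 26.5∂u/∂y - 78.52u = 0. A = -5, B = 10, C = -5. Discriminant B² - 4AC = 0. Since 0 = 0, parabolic.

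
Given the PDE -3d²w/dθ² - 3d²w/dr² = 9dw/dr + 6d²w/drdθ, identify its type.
Rewriting in standard form: -3d²w/dr² - 6d²w/drdθ - 3d²w/dθ² - 9dw/dr = 0. The second-order coefficients are A = -3, B = -6, C = -3. Since B² - 4AC = 0 = 0, this is a parabolic PDE.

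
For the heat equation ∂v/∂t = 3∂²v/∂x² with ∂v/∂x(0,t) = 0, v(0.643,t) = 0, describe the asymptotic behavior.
v → 0. Heat escapes through the Dirichlet boundary.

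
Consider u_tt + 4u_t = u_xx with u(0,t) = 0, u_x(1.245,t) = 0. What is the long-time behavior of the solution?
As t → ∞, u → 0. Damping (γ=4) dissipates energy; oscillations decay exponentially.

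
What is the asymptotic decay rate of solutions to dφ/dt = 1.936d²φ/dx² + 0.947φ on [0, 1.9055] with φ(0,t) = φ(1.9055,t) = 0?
Eigenvalues: λₙ = 1.936n²π²/1.9055² - 0.947.
First three modes:
  n=1: λ₁ = 1.936π²/1.9055² - 0.947 ≈ 4.315
  n=2: λ₂ = 7.744π²/1.9055² - 0.947 ≈ 20.103
  n=3: λ₃ = 17.424π²/1.9055² - 0.947 ≈ 46.415
Since 1.936π²/1.9055² ≈ 5.262 > 0.947, all λₙ > 0.
The n=1 mode decays slowest → dominates as t → ∞.
Asymptotic: φ ~ c₁ sin(πx/1.9055) e^{-λ₁t} with decay rate λ₁ ≈ 4.315.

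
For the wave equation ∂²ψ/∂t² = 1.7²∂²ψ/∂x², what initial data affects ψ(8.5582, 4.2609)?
Domain of dependence: [1.31467, 15.80173]. Signals travel at speed 1.7, so data within |x - 8.5582| ≤ 1.7·4.2609 = 7.24353 can reach the point.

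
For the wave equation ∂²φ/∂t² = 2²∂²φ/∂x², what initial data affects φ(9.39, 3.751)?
Domain of dependence: [1.888, 16.892]. Signals travel at speed 2, so data within |x - 9.39| ≤ 2·3.751 = 7.502 can reach the point.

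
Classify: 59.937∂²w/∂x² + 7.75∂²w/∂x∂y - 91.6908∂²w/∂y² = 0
Hyperbolic (discriminant = 22042.7484184).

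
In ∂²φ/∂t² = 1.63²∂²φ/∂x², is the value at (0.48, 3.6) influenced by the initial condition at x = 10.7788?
No. The domain of dependence is [-5.388, 6.348], and 10.7788 is outside this interval.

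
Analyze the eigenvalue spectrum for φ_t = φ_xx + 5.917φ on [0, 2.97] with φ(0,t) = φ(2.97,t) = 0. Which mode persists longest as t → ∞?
Eigenvalues: λₙ = n²π²/2.97² - 5.917.
First three modes:
  n=1: λ₁ = π²/2.97² - 5.917 ≈ -4.798
  n=2: λ₂ = 4π²/2.97² - 5.917 ≈ -1.441
  n=3: λ₃ = 9π²/2.97² - 5.917 ≈ 4.153
Since π²/2.97² ≈ 1.119 < 5.917, λ₁ < 0.
The n=1 mode grows fastest (−λₙ is largest for n=1) → dominates.
Asymptotic: φ ~ c₁ sin(πx/2.97) e^{4.798t} (exponential growth at rate −λ₁ ≈ 4.798).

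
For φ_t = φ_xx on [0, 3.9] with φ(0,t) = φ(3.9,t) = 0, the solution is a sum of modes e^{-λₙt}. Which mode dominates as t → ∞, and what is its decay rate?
Eigenvalues: λₙ = n²π²/3.9².
First three modes:
  n=1: λ₁ = π²/3.9² ≈ 0.649
  n=2: λ₂ = 4π²/3.9² ≈ 2.596 (4× faster decay)
  n=3: λ₃ = 9π²/3.9² ≈ 5.84 (9× faster decay)
As t → ∞, higher modes decay exponentially faster. The n=1 mode dominates: φ ~ c₁ sin(πx/3.9) e^{-λ₁t}.
Decay rate: λ₁ = π²/3.9² ≈ 0.649.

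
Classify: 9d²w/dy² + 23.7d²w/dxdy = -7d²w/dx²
Rewriting in standard form: 7d²w/dx² + 23.7d²w/dxdy + 9d²w/dy² = 0. Hyperbolic (discriminant = 309.69).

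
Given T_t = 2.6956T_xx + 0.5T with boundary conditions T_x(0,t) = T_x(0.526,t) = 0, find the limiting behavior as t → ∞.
T grows unboundedly. With Neumann BCs the constant mode has diffusion eigenvalue 0, so any r > 0 makes it grow like e^(0.5t); solution grows exponentially.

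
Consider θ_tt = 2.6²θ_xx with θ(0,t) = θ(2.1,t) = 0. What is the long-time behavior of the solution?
As t → ∞, θ oscillates (no decay). Energy is conserved; the solution oscillates indefinitely as standing waves.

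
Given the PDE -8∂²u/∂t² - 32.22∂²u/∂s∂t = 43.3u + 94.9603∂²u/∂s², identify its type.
Rewriting in standard form: -94.9603∂²u/∂s² - 32.22∂²u/∂s∂t - 8∂²u/∂t² - 43.3u = 0. The second-order coefficients are A = -94.9603, B = -32.22, C = -8. Since B² - 4AC = -2000.6012 < 0, this is an elliptic PDE.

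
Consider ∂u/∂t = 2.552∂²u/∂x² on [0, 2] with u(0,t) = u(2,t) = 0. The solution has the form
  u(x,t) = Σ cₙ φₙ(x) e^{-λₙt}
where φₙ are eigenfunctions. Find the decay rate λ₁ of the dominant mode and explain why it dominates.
Eigenvalues: λₙ = 2.552n²π²/2².
First three modes:
  n=1: λ₁ = 2.552π²/2² ≈ 6.297
  n=2: λ₂ = 10.208π²/2² ≈ 25.187 (4× faster decay)
  n=3: λ₃ = 22.968π²/2² ≈ 56.671 (9× faster decay)
As t → ∞, higher modes decay exponentially faster. The n=1 mode dominates: u ~ c₁ sin(πx/2) e^{-λ₁t}.
Decay rate: λ₁ = 2.552π²/2² ≈ 6.297.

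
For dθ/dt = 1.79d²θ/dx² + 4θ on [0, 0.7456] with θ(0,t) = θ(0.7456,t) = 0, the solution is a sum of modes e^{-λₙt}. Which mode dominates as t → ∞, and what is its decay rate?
Eigenvalues: λₙ = 1.79n²π²/0.7456² - 4.
First three modes:
  n=1: λ₁ = 1.79π²/0.7456² - 4 ≈ 27.779
  n=2: λ₂ = 7.16π²/0.7456² - 4 ≈ 123.116
  n=3: λ₃ = 16.11π²/0.7456² - 4 ≈ 282.011
Since 1.79π²/0.7456² ≈ 31.779 > 4, all λₙ > 0.
The n=1 mode decays slowest → dominates as t → ∞.
Asymptotic: θ ~ c₁ sin(πx/0.7456) e^{-λ₁t} with decay rate λ₁ ≈ 27.779.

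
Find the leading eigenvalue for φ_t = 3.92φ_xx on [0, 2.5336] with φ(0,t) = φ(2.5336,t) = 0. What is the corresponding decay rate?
Eigenvalues: λₙ = 3.92n²π²/2.5336².
First three modes:
  n=1: λ₁ = 3.92π²/2.5336² ≈ 6.027
  n=2: λ₂ = 15.68π²/2.5336² ≈ 24.108 (4× faster decay)
  n=3: λ₃ = 35.28π²/2.5336² ≈ 54.244 (9× faster decay)
As t → ∞, higher modes decay exponentially faster. The n=1 mode dominates: φ ~ c₁ sin(πx/2.5336) e^{-λ₁t}.
Decay rate: λ₁ = 3.92π²/2.5336² ≈ 6.027.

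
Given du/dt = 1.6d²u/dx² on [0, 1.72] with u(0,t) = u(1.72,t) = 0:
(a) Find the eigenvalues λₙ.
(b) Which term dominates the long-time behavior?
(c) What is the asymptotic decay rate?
Eigenvalues: λₙ = 1.6n²π²/1.72².
First three modes:
  n=1: λ₁ = 1.6π²/1.72² ≈ 5.338
  n=2: λ₂ = 6.4π²/1.72² ≈ 21.351 (4× faster decay)
  n=3: λ₃ = 14.4π²/1.72² ≈ 48.04 (9× faster decay)
As t → ∞, higher modes decay exponentially faster. The n=1 mode dominates: u ~ c₁ sin(πx/1.72) e^{-λ₁t}.
Decay rate: λ₁ = 1.6π²/1.72² ≈ 5.338.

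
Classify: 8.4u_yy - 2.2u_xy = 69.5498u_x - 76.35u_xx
Rewriting in standard form: 76.35u_xx - 2.2u_xy + 8.4u_yy - 69.5498u_x = 0. Elliptic (discriminant = -2560.52).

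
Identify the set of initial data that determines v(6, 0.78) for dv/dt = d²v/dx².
The entire real line. The heat equation has infinite propagation speed: any initial disturbance instantly affects all points (though exponentially small far away).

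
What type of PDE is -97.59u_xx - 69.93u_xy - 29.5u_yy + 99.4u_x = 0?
With A = -97.59, B = -69.93, C = -29.5, the discriminant is -6625.4151. This is an elliptic PDE.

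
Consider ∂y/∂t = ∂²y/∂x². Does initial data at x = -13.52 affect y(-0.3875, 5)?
Yes, for any finite x. The heat equation has infinite propagation speed, so all initial data affects all points at any t > 0.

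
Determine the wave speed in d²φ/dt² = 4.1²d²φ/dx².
Speed = 4.1. Information travels along characteristics x = x₀ ± 4.1t.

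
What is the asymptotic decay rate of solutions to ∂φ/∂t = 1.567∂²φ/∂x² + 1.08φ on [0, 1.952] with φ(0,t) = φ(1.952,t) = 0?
Eigenvalues: λₙ = 1.567n²π²/1.952² - 1.08.
First three modes:
  n=1: λ₁ = 1.567π²/1.952² - 1.08 ≈ 2.979
  n=2: λ₂ = 6.268π²/1.952² - 1.08 ≈ 15.156
  n=3: λ₃ = 14.103π²/1.952² - 1.08 ≈ 35.45
Since 1.567π²/1.952² ≈ 4.059 > 1.08, all λₙ > 0.
The n=1 mode decays slowest → dominates as t → ∞.
Asymptotic: φ ~ c₁ sin(πx/1.952) e^{-λ₁t} with decay rate λ₁ ≈ 2.979.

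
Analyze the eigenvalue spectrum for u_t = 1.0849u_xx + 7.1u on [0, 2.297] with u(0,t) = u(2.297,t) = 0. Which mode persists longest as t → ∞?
Eigenvalues: λₙ = 1.0849n²π²/2.297² - 7.1.
First three modes:
  n=1: λ₁ = 1.0849π²/2.297² - 7.1 ≈ -5.071
  n=2: λ₂ = 4.3396π²/2.297² - 7.1 ≈ 1.018
  n=3: λ₃ = 9.7641π²/2.297² - 7.1 ≈ 11.165
Since 1.0849π²/2.297² ≈ 2.029 < 7.1, λ₁ < 0.
The n=1 mode grows fastest (−λₙ is largest for n=1) → dominates.
Asymptotic: u ~ c₁ sin(πx/2.297) e^{5.071t} (exponential growth at rate −λ₁ ≈ 5.071).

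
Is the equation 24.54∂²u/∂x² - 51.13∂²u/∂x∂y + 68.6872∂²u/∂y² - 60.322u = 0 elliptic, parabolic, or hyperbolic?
Computing B² - 4AC with A = 24.54, B = -51.13, C = 68.6872: discriminant = -4128.058652 (negative). Answer: elliptic.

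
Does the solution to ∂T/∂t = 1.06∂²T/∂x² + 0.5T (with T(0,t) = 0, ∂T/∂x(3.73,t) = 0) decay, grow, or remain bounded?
T grows unboundedly. Reaction dominates diffusion (r=0.5 > κπ²/(4L²)≈0.19); solution grows exponentially.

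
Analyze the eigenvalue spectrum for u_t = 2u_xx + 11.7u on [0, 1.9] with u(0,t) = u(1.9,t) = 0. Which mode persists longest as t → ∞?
Eigenvalues: λₙ = 2n²π²/1.9² - 11.7.
First three modes:
  n=1: λ₁ = 2π²/1.9² - 11.7 ≈ -6.232
  n=2: λ₂ = 8π²/1.9² - 11.7 ≈ 10.172
  n=3: λ₃ = 18π²/1.9² - 11.7 ≈ 37.511
Since 2π²/1.9² ≈ 5.468 < 11.7, λ₁ < 0.
The n=1 mode grows fastest (−λₙ is largest for n=1) → dominates.
Asymptotic: u ~ c₁ sin(πx/1.9) e^{6.232t} (exponential growth at rate −λ₁ ≈ 6.232).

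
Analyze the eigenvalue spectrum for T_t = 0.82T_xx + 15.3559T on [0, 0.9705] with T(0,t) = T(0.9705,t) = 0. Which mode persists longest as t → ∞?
Eigenvalues: λₙ = 0.82n²π²/0.9705² - 15.3559.
First three modes:
  n=1: λ₁ = 0.82π²/0.9705² - 15.3559 ≈ -6.763
  n=2: λ₂ = 3.28π²/0.9705² - 15.3559 ≈ 19.014
  n=3: λ₃ = 7.38π²/0.9705² - 15.3559 ≈ 61.977
Since 0.82π²/0.9705² ≈ 8.593 < 15.3559, λ₁ < 0.
The n=1 mode grows fastest (−λₙ is largest for n=1) → dominates.
Asymptotic: T ~ c₁ sin(πx/0.9705) e^{6.763t} (exponential growth at rate −λ₁ ≈ 6.763).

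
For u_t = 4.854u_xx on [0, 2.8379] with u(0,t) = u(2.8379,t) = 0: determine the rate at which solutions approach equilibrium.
Eigenvalues: λₙ = 4.854n²π²/2.8379².
First three modes:
  n=1: λ₁ = 4.854π²/2.8379² ≈ 5.948
  n=2: λ₂ = 19.416π²/2.8379² ≈ 23.794 (4× faster decay)
  n=3: λ₃ = 43.686π²/2.8379² ≈ 53.536 (9× faster decay)
As t → ∞, higher modes decay exponentially faster. The n=1 mode dominates: u ~ c₁ sin(πx/2.8379) e^{-λ₁t}.
Decay rate: λ₁ = 4.854π²/2.8379² ≈ 5.948.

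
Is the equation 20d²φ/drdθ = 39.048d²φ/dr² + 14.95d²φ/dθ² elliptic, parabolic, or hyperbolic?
Rewriting in standard form: -39.048d²φ/dr² + 20d²φ/drdθ - 14.95d²φ/dθ² = 0. Computing B² - 4AC with A = -39.048, B = 20, C = -14.95: discriminant = -1935.0704 (negative). Answer: elliptic.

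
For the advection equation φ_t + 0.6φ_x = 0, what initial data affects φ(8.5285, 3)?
A single point: x = 6.7285. The characteristic through (8.5285, 3) is x - 0.6t = const, so x = 8.5285 - 0.6·3 = 6.7285.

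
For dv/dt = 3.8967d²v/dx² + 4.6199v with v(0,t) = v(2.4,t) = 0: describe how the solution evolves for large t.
v → 0. Diffusion dominates reaction (r=4.6199 < κπ²/L²≈6.68); solution decays.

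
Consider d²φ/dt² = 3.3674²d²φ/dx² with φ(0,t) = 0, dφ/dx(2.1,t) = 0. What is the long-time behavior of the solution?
As t → ∞, φ oscillates (no decay). Energy is conserved; the solution oscillates indefinitely as standing waves.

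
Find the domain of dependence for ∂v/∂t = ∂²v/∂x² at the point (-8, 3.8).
The entire real line. The heat equation has infinite propagation speed: any initial disturbance instantly affects all points (though exponentially small far away).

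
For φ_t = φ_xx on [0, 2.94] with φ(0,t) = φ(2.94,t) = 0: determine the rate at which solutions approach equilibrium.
Eigenvalues: λₙ = n²π²/2.94².
First three modes:
  n=1: λ₁ = π²/2.94² ≈ 1.142
  n=2: λ₂ = 4π²/2.94² ≈ 4.567 (4× faster decay)
  n=3: λ₃ = 9π²/2.94² ≈ 10.277 (9× faster decay)
As t → ∞, higher modes decay exponentially faster. The n=1 mode dominates: φ ~ c₁ sin(πx/2.94) e^{-λ₁t}.
Decay rate: λ₁ = π²/2.94² ≈ 1.142.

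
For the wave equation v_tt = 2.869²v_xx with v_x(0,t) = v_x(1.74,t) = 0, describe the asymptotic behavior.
v oscillates about a mean that drifts linearly in t (generically unbounded; no decay). There is no damping, so the nonconstant modes persist as standing waves (energy conserved, no decay). But with Neumann conditions at both ends the constant mode has eigenvalue 0: the spatial mean M(t) of v satisfies M'' = 0, so M(t) = M(0) + M'(0)·t. Unless the initial velocity has zero mean (∫v_t(x,0)dx = 0), the solution grows linearly in t (unbounded, though not exponentially); if it does have zero mean, the solution stays bounded and simply oscillates.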